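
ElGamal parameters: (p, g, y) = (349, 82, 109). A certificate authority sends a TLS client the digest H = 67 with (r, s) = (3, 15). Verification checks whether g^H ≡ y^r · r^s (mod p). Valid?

Left side g^H mod p:
Squares mod 349: 82^1≡82, 82^2≡93, 82^4≡273, 82^8≡192, 82^16≡219, 82^32≡148, 82^64≡266
67 = 64 + 2 + 1, so 82^67 ≡ 266·93·82 ≡ 128 (mod 349)
Right side y^r · r^s mod p:
Squares mod 349: 109^1≡109, 109^2≡15
3 = 2 + 1, so 109^3 ≡ 15·109 ≡ 239 (mod 349)
Squares mod 349: 3^1≡3, 3^2≡9, 3^4≡81, 3^8≡279
15 = 8 + 4 + 2 + 1, so 3^15 ≡ 279·81·9·3 ≡ 121 (mod 349)
239·121 = 28919 ≡ 301 (mod 349)
128 ≠ 301, so verification fails.

no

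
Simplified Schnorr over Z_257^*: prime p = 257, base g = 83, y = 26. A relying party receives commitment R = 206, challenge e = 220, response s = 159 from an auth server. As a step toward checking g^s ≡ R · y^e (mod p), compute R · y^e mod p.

127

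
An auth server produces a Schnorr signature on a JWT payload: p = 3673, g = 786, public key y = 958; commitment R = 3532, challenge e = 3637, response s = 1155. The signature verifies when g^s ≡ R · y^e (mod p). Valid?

no

g^s mod p:
786^2 = 617796 ≡ 732
786^4 ≡ 732^2 = 535824 ≡ 3239
786^8 ≡ 3239^2 = 10491121 ≡ 1033
786^16 ≡ 1033^2 = 1067089 ≡ 1919
786^32 ≡ 1919^2 = 3682561 ≡ 2215
786^64 ≡ 2215^2 = 4906225 ≡ 2770
786^128 ≡ 2770^2 = 7672900 ≡ 3
786^256 ≡ 3^2 = 9
786^512 ≡ 9^2 = 81
786^1024 ≡ 81^2 = 6561 ≡ 2888
1155 = 1024 + 128 + 2 + 1, so 786^1155 ≡ 2888·3·732·786 ≡ 1048 (mod 3673)
R · y^e mod p:
958^2 = 917764 ≡ 3187
958^4 ≡ 3187^2 = 10156969 ≡ 1124
958^8 ≡ 1124^2 = 1263376 ≡ 3537
958^16 ≡ 3537^2 = 12510369 ≡ 131
958^32 ≡ 131^2 = 17161 ≡ 2469
958^64 ≡ 2469^2 = 6095961 ≡ 2454
958^128 ≡ 2454^2 = 6022116 ≡ 2069
958^256 ≡ 2069^2 = 4280761 ≡ 1716
958^512 ≡ 1716^2 = 2944656 ≡ 2583
958^1024 ≡ 2583^2 = 6671889 ≡ 1721
958^2048 ≡ 1721^2 = 2961841 ≡ 1403
3637 = 2048 + 1024 + 512 + 32 + 16 + 4 + 1, so 958^3637 ≡ 1403·1721·2583·2469·131·1124·958 ≡ 319 (mod 3673)
3532·319 = 1126708 ≡ 2770 (mod 3673)
1048 ≠ 2770; the check fails.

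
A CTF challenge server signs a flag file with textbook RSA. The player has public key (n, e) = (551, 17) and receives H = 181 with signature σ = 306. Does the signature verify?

verifies

σ^17 mod 551 = 181
σ^17 mod 551 = 181 matches H.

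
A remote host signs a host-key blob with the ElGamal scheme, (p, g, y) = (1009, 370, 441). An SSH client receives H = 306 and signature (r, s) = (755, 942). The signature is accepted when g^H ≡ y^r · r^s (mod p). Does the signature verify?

does not verify

Left side g^H mod p:
Squares mod 1009: 370^1≡370, 370^2≡685, 370^4≡40, 370^8≡591, 370^16≡167, 370^32≡646, 370^64≡599, 370^128≡606, 370^256≡969
306 = 256 + 32 + 16 + 2, so 370^306 ≡ 969·646·167·685 ≡ 609 (mod 1009)
Right side y^r · r^s mod p:
Squares mod 1009: 441^1≡441, 441^2≡753, 441^4≡960, 441^8≡383, 441^16≡384, 441^32≡142, 441^64≡993, 441^128≡256, 441^256≡960, 441^512≡383
755 = 512 + 128 + 64 + 32 + 16 + 2 + 1, so 441^755 ≡ 383·256·993·142·384·753·441 ≡ 286 (mod 1009)
Squares mod 1009: 755^1≡755, 755^2≡949, 755^4≡573, 755^8≡404, 755^16≡767, 755^32≡42, 755^64≡755, 755^128≡949, 755^256≡573, 755^512≡404
942 = 512 + 256 + 128 + 32 + 8 + 4 + 2, so 755^942 ≡ 404·573·949·42·404·573·949 ≡ 394 (mod 1009)
286·394 = 112684 ≡ 685 (mod 1009)
609 ≠ 685, so verification fails.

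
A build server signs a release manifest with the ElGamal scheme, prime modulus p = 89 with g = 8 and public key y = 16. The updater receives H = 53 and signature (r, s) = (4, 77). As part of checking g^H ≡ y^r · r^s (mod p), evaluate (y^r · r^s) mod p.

32

16^4 mod 89 = 32
4^77 mod 89 = 1
y^r · r^s ≡ 32·1 = 32 ≡ 32 (mod 89)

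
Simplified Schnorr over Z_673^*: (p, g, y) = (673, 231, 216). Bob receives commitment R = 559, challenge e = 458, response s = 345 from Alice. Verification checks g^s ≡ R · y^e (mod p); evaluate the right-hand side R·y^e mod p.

216^2 = 46656 ≡ 219
216^4 ≡ 219^2 = 47961 ≡ 178
216^8 ≡ 178^2 = 31684 ≡ 53
216^16 ≡ 53^2 = 2809 ≡ 117
216^32 ≡ 117^2 = 13689 ≡ 229
216^64 ≡ 229^2 = 52441 ≡ 620
216^128 ≡ 620^2 = 384400 ≡ 117
216^256 ≡ 117^2 = 13689 ≡ 229
458 = 256 + 128 + 64 + 8 + 2, so 216^458 ≡ 229·117·620·53·219 ≡ 166 (mod 673)
R · y^e ≡ 559·166 = 92794 ≡ 593 (mod 673)

593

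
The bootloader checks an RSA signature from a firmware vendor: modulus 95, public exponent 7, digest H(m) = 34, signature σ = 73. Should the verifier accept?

reject

σ^7 mod 95 = 17
The recovered value 17 does not match the digest 34.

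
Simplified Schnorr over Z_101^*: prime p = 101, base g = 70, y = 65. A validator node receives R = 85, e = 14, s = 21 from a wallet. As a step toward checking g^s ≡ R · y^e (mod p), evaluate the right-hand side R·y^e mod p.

65^2 = 4225 ≡ 84
65^4 ≡ 84^2 = 7056 ≡ 87
65^8 ≡ 87^2 = 7569 ≡ 95
14 = 8 + 4 + 2, so 65^14 ≡ 95·87·84 ≡ 87 (mod 101)
R · y^e ≡ 85·87 = 7395 ≡ 22 (mod 101)

22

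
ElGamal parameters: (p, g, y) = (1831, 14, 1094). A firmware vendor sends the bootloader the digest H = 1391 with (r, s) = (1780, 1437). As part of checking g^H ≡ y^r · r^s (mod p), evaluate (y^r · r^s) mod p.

1037

1094^2 = 1196836 ≡ 1193
1094^4 ≡ 1193^2 = 1423249 ≡ 562
1094^8 ≡ 562^2 = 315844 ≡ 912
1094^16 ≡ 912^2 = 831744 ≡ 470
1094^32 ≡ 470^2 = 220900 ≡ 1180
1094^64 ≡ 1180^2 = 1392400 ≡ 840
1094^128 ≡ 840^2 = 705600 ≡ 665
1094^256 ≡ 665^2 = 442225 ≡ 954
1094^512 ≡ 954^2 = 910116 ≡ 109
1094^1024 ≡ 109^2 = 11881 ≡ 895
1780 = 1024 + 512 + 128 + 64 + 32 + 16 + 4, so 1094^1780 ≡ 895·109·665·840·1180·470·562 ≡ 609 (mod 1831)
1780^2 = 3168400 ≡ 770
1780^4 ≡ 770^2 = 592900 ≡ 1487
1780^8 ≡ 1487^2 = 2211169 ≡ 1152
1780^16 ≡ 1152^2 = 1327104 ≡ 1460
1780^32 ≡ 1460^2 = 2131600 ≡ 316
1780^64 ≡ 316^2 = 99856 ≡ 982
1780^128 ≡ 982^2 = 964324 ≡ 1218
1780^256 ≡ 1218^2 = 1483524 ≡ 414
1780^512 ≡ 414^2 = 171396 ≡ 1113
1780^1024 ≡ 1113^2 = 1238769 ≡ 1013
1437 = 1024 + 256 + 128 + 16 + 8 + 4 + 1, so 1780^1437 ≡ 1013·414·1218·1460·1152·1487·1780 ≡ 1511 (mod 1831)
y^r · r^s ≡ 609·1511 = 920199 ≡ 1037 (mod 1831)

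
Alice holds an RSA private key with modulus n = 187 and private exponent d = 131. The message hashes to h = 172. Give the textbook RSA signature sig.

Squares mod 187: h^1≡172, h^2≡38, h^4≡135, h^8≡86, h^16≡103, h^32≡137, h^64≡69, h^128≡86
131 = 128 + 2 + 1, so h^131 ≡ 86·38·172 ≡ 161 (mod 187)

161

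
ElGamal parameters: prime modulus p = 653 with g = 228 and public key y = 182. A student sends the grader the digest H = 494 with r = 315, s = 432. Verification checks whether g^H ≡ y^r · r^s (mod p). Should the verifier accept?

reject

Left side g^H mod p:
Squares mod 653: 228^1≡228, 228^2≡397, 228^4≡236, 228^8≡191, 228^16≡566, 228^32≡386, 228^64≡112, 228^128≡137, 228^256≡485
494 = 256 + 128 + 64 + 32 + 8 + 4 + 2, so 228^494 ≡ 485·137·112·386·191·236·397 ≡ 142 (mod 653)
Right side y^r · r^s mod p:
Squares mod 653: 182^1≡182, 182^2≡474, 182^4≡44, 182^8≡630, 182^16≡529, 182^32≡357, 182^64≡114, 182^128≡589, 182^256≡178
315 = 256 + 32 + 16 + 8 + 2 + 1, so 182^315 ≡ 178·357·529·630·474·182 ≡ 528 (mod 653)
Squares mod 653: 315^1≡315, 315^2≡622, 315^4≡308, 315^8≡179, 315^16≡44, 315^32≡630, 315^64≡529, 315^128≡357, 315^256≡114
432 = 256 + 128 + 32 + 16, so 315^432 ≡ 114·357·630·44 ≡ 293 (mod 653)
528·293 = 154704 ≡ 596 (mod 653)
142 ≠ 596, so verification fails.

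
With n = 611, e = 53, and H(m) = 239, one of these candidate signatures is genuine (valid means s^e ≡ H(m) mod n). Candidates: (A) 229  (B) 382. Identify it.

Candidate A: 229^53 mod 611 = 372
Candidate B: 382^53 mod 611 = 239
  → matches H(m) = 239

B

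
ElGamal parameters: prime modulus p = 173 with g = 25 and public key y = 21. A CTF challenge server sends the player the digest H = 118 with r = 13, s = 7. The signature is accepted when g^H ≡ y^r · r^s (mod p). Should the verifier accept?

accept

Left side g^H mod p:
Squares mod 173: 25^1≡25, 25^2≡106, 25^4≡164, 25^8≡81, 25^16≡160, 25^32≡169, 25^64≡16
118 = 64 + 32 + 16 + 4 + 2, so 25^118 ≡ 16·169·160·164·106 ≡ 169 (mod 173)
Right side y^r · r^s mod p:
Squares mod 173: 21^1≡21, 21^2≡95, 21^4≡29, 21^8≡149
13 = 8 + 4 + 1, so 21^13 ≡ 149·29·21 ≡ 89 (mod 173)
Squares mod 173: 13^1≡13, 13^2≡169, 13^4≡16
7 = 4 + 2 + 1, so 13^7 ≡ 16·169·13 ≡ 33 (mod 173)
89·33 = 2937 ≡ 169 (mod 173)
169 ≡ 169 (mod 173), so the signature is genuine.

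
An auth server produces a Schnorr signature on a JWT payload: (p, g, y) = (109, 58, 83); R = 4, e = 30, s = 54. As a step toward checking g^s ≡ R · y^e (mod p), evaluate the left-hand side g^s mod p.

58^2 = 3364 ≡ 94
58^4 ≡ 94^2 = 8836 ≡ 7
58^8 ≡ 7^2 = 49
58^16 ≡ 49^2 = 2401 ≡ 3
58^32 ≡ 3^2 = 9
54 = 32 + 16 + 4 + 2, so 58^54 ≡ 9·3·7·94 ≡ 108 (mod 109)

108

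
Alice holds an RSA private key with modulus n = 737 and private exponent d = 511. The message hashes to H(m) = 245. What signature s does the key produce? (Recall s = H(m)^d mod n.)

(H(m))^2 ≡ 245^2 = 60025 ≡ 328
(H(m))^4 ≡ 328^2 = 107584 ≡ 719
(H(m))^8 ≡ 719^2 = 516961 ≡ 324
(H(m))^16 ≡ 324^2 = 104976 ≡ 322
(H(m))^32 ≡ 322^2 = 103684 ≡ 504
(H(m))^64 ≡ 504^2 = 254016 ≡ 488
(H(m))^128 ≡ 488^2 = 238144 ≡ 93
(H(m))^256 ≡ 93^2 = 8649 ≡ 542
511 = 256 + 128 + 64 + 32 + 16 + 8 + 4 + 2 + 1, so (H(m))^511 ≡ 542·93·488·504·322·324·719·328·245 ≡ 80 (mod 737)

80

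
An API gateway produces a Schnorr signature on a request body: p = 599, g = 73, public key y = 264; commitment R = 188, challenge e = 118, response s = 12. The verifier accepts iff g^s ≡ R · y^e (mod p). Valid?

g^s mod p:
Squares mod 599: 73^1≡73, 73^2≡537, 73^4≡250, 73^8≡204
12 = 8 + 4, so 73^12 ≡ 204·250 ≡ 85 (mod 599)
R · y^e mod p:
Squares mod 599: 264^1≡264, 264^2≡212, 264^4≡19, 264^8≡361, 264^16≡338, 264^32≡434, 264^64≡270
118 = 64 + 32 + 16 + 4 + 2, so 264^118 ≡ 270·434·338·19·212 ≡ 335 (mod 599)
188·335 = 62980 ≡ 85 (mod 599)
85 ≡ 85 (mod 599); signature holds.

yes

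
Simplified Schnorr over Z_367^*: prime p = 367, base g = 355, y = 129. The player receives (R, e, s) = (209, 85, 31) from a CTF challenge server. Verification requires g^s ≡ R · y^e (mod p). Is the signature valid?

invalid

g^s mod p:
Squares mod 367: 355^1≡355, 355^2≡144, 355^4≡184, 355^8≡92, 355^16≡23
31 = 16 + 8 + 4 + 2 + 1, so 355^31 ≡ 23·92·184·144·355 ≡ 170 (mod 367)
R · y^e mod p:
Squares mod 367: 129^1≡129, 129^2≡126, 129^4≡95, 129^8≡217, 129^16≡113, 129^32≡291, 129^64≡271
85 = 64 + 16 + 4 + 1, so 129^85 ≡ 271·113·95·129 ≡ 207 (mod 367)
209·207 = 43263 ≡ 324 (mod 367)
170 ≠ 324; the check fails.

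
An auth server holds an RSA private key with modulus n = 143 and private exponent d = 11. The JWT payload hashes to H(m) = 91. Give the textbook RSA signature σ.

91

(H(m))^2 ≡ 91^2 = 8281 ≡ 130
(H(m))^4 ≡ 130^2 = 16900 ≡ 26
(H(m))^8 ≡ 26^2 = 676 ≡ 104
11 = 8 + 2 + 1, so (H(m))^11 ≡ 104·130·91 ≡ 91 (mod 143)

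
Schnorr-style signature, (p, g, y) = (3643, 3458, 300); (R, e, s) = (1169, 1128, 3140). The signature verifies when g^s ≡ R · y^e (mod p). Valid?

g^s mod p:
3458^2 = 11957764 ≡ 1438
3458^4 ≡ 1438^2 = 2067844 ≡ 2263
3458^8 ≡ 2263^2 = 5121169 ≡ 2754
3458^16 ≡ 2754^2 = 7584516 ≡ 3433
3458^32 ≡ 3433^2 = 11785489 ≡ 384
3458^64 ≡ 384^2 = 147456 ≡ 1736
3458^128 ≡ 1736^2 = 3013696 ≡ 935
3458^256 ≡ 935^2 = 874225 ≡ 3548
3458^512 ≡ 3548^2 = 12588304 ≡ 1739
3458^1024 ≡ 1739^2 = 3024121 ≡ 431
3458^2048 ≡ 431^2 = 185761 ≡ 3611
3140 = 2048 + 1024 + 64 + 4, so 3458^3140 ≡ 3611·431·1736·2263 ≡ 2734 (mod 3643)
R · y^e mod p:
300^2 = 90000 ≡ 2568
300^4 ≡ 2568^2 = 6594624 ≡ 794
300^8 ≡ 794^2 = 630436 ≡ 197
300^16 ≡ 197^2 = 38809 ≡ 2379
300^32 ≡ 2379^2 = 5659641 ≡ 2062
300^64 ≡ 2062^2 = 4251844 ≡ 463
300^128 ≡ 463^2 = 214369 ≡ 3075
300^256 ≡ 3075^2 = 9455625 ≡ 2040
300^512 ≡ 2040^2 = 4161600 ≡ 1294
300^1024 ≡ 1294^2 = 1674436 ≡ 2299
1128 = 1024 + 64 + 32 + 8, so 300^1128 ≡ 2299·463·2062·197 ≡ 529 (mod 3643)
1169·529 = 618401 ≡ 2734 (mod 3643)
2734 ≡ 2734 (mod 3643); signature holds.

yes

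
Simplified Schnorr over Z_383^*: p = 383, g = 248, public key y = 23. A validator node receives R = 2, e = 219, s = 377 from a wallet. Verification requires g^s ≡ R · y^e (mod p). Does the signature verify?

does not verify

g^s mod p:
248^377 mod 383 = 87
R · y^e mod p:
23^219 mod 383 = 339
2·339 = 678 ≡ 295 (mod 383)
87 ≠ 295; the check fails.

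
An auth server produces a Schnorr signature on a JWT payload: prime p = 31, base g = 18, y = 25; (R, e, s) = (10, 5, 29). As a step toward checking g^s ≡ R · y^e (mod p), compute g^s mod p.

19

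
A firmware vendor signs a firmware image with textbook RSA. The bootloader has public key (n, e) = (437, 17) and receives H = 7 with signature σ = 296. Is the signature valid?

σ^2 ≡ 296^2 = 87616 ≡ 216
σ^4 ≡ 216^2 = 46656 ≡ 334
σ^8 ≡ 334^2 = 111556 ≡ 121
σ^16 ≡ 121^2 = 14641 ≡ 220
17 = 16 + 1, so σ^17 ≡ 220·296 ≡ 7 (mod 437)
σ^17 mod 437 = 7 matches H.

valid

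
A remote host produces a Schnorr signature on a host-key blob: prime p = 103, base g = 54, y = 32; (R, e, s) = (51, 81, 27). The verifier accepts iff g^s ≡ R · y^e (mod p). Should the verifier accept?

reject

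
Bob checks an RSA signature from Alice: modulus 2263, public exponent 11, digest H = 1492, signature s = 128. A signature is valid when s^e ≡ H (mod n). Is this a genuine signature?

s^2 ≡ 128^2 = 16384 ≡ 543
s^4 ≡ 543^2 = 294849 ≡ 659
s^8 ≡ 659^2 = 434281 ≡ 2048
11 = 8 + 2 + 1, so s^11 ≡ 2048·543·128 ≡ 1492 (mod 2263)
Since 1492 equals the digest 1492, verification succeeds.

genuine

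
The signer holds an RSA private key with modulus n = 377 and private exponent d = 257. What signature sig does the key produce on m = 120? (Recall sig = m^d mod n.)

9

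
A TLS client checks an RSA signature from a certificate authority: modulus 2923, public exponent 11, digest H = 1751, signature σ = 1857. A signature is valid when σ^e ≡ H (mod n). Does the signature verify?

verifies

σ^2 ≡ 1857^2 = 3448449 ≡ 2232
σ^4 ≡ 2232^2 = 4981824 ≡ 1032
σ^8 ≡ 1032^2 = 1065024 ≡ 1052
11 = 8 + 2 + 1, so σ^11 ≡ 1052·2232·1857 ≡ 1751 (mod 2923)
σ^11 mod 2923 = 1751 matches H.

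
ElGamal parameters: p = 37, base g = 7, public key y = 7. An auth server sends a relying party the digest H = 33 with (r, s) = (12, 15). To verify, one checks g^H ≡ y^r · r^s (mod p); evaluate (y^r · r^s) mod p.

26

7^2 = 49 ≡ 12
7^4 ≡ 12^2 = 144 ≡ 33
7^8 ≡ 33^2 = 1089 ≡ 16
12 = 8 + 4, so 7^12 ≡ 16·33 ≡ 10 (mod 37)
12^2 = 144 ≡ 33
12^4 ≡ 33^2 = 1089 ≡ 16
12^8 ≡ 16^2 = 256 ≡ 34
15 = 8 + 4 + 2 + 1, so 12^15 ≡ 34·16·33·12 ≡ 10 (mod 37)
y^r · r^s ≡ 10·10 = 100 ≡ 26 (mod 37)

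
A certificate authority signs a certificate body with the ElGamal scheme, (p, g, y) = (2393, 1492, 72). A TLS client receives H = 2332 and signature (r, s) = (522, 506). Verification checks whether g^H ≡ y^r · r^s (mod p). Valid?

Left side g^H mod p:
1492^2 = 2226064 ≡ 574
1492^4 ≡ 574^2 = 329476 ≡ 1635
1492^8 ≡ 1635^2 = 2673225 ≡ 244
1492^16 ≡ 244^2 = 59536 ≡ 2104
1492^32 ≡ 2104^2 = 4426816 ≡ 2159
1492^64 ≡ 2159^2 = 4661281 ≡ 2110
1492^128 ≡ 2110^2 = 4452100 ≡ 1120
1492^256 ≡ 1120^2 = 1254400 ≡ 468
1492^512 ≡ 468^2 = 219024 ≡ 1261
1492^1024 ≡ 1261^2 = 1590121 ≡ 1169
1492^2048 ≡ 1169^2 = 1366561 ≡ 158
2332 = 2048 + 256 + 16 + 8 + 4, so 1492^2332 ≡ 158·468·2104·244·1635 ≡ 324 (mod 2393)
Right side y^r · r^s mod p:
72^2 = 5184 ≡ 398
72^4 ≡ 398^2 = 158404 ≡ 466
72^8 ≡ 466^2 = 217156 ≡ 1786
72^16 ≡ 1786^2 = 3189796 ≡ 2320
72^32 ≡ 2320^2 = 5382400 ≡ 543
72^64 ≡ 543^2 = 294849 ≡ 510
72^128 ≡ 510^2 = 260100 ≡ 1656
72^256 ≡ 1656^2 = 2742336 ≡ 2351
72^512 ≡ 2351^2 = 5527201 ≡ 1764
522 = 512 + 8 + 2, so 72^522 ≡ 1764·1786·398 ≡ 2094 (mod 2393)
522^2 = 272484 ≡ 2075
522^4 ≡ 2075^2 = 4305625 ≡ 618
522^8 ≡ 618^2 = 381924 ≡ 1437
522^16 ≡ 1437^2 = 2064969 ≡ 2203
522^32 ≡ 2203^2 = 4853209 ≡ 205
522^64 ≡ 205^2 = 42025 ≡ 1344
522^128 ≡ 1344^2 = 1806336 ≡ 2014
522^256 ≡ 2014^2 = 4056196 ≡ 61
506 = 256 + 128 + 64 + 32 + 16 + 8 + 2, so 522^506 ≡ 61·2014·1344·205·2203·1437·2075 ≡ 2244 (mod 2393)
2094·2244 = 4698936 ≡ 1477 (mod 2393)
324 ≠ 1477, so verification fails.

no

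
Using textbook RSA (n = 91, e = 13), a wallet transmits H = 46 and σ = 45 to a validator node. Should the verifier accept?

reject

Squares mod 91: σ^1≡45, σ^2≡23, σ^4≡74, σ^8≡16
13 = 8 + 4 + 1, so σ^13 ≡ 16·74·45 ≡ 45 (mod 91)
45 ≠ 46, so verification fails.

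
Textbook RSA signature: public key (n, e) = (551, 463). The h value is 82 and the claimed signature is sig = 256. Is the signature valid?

valid

Squares mod 551: sig^1≡256, sig^2≡518, sig^4≡538, sig^8≡169, sig^16≡460, sig^32≡16, sig^64≡256, sig^128≡518, sig^256≡538
463 = 256 + 128 + 64 + 8 + 4 + 2 + 1, so sig^463 ≡ 538·518·256·169·538·518·256 ≡ 82 (mod 551)
sig^463 mod 551 = 82 matches h.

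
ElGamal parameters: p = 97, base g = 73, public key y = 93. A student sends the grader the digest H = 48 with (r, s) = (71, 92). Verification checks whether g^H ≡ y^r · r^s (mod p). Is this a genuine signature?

forged

Left side g^H mod p:
73^2 = 5329 ≡ 91
73^4 ≡ 91^2 = 8281 ≡ 36
73^8 ≡ 36^2 = 1296 ≡ 35
73^16 ≡ 35^2 = 1225 ≡ 61
73^32 ≡ 61^2 = 3721 ≡ 35
48 = 32 + 16, so 73^48 ≡ 35·61 ≡ 1 (mod 97)
Right side y^r · r^s mod p:
93^2 = 8649 ≡ 16
93^4 ≡ 16^2 = 256 ≡ 62
93^8 ≡ 62^2 = 3844 ≡ 61
93^16 ≡ 61^2 = 3721 ≡ 35
93^32 ≡ 35^2 = 1225 ≡ 61
93^64 ≡ 61^2 = 3721 ≡ 35
71 = 64 + 4 + 2 + 1, so 93^71 ≡ 35·62·16·93 ≡ 24 (mod 97)
71^2 = 5041 ≡ 94
71^4 ≡ 94^2 = 8836 ≡ 9
71^8 ≡ 9^2 = 81
71^16 ≡ 81^2 = 6561 ≡ 62
71^32 ≡ 62^2 = 3844 ≡ 61
71^64 ≡ 61^2 = 3721 ≡ 35
92 = 64 + 16 + 8 + 4, so 71^92 ≡ 35·62·81·9 ≡ 54 (mod 97)
24·54 = 1296 ≡ 35 (mod 97)
1 ≠ 35, so verification fails.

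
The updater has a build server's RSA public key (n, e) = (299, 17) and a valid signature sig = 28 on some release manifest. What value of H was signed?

84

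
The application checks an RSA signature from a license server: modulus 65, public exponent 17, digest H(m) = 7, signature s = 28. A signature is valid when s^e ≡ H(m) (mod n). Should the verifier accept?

reject

s^2 ≡ 28^2 = 784 ≡ 4
s^4 ≡ 4^2 = 16
s^8 ≡ 16^2 = 256 ≡ 61
s^16 ≡ 61^2 = 3721 ≡ 16
17 = 16 + 1, so s^17 ≡ 16·28 ≡ 58 (mod 65)
58 ≠ 7, so verification fails.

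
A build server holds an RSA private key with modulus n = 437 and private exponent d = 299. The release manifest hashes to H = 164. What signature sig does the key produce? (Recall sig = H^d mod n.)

331

H^2 ≡ 164^2 = 26896 ≡ 239
H^4 ≡ 239^2 = 57121 ≡ 311
H^8 ≡ 311^2 = 96721 ≡ 144
H^16 ≡ 144^2 = 20736 ≡ 197
H^32 ≡ 197^2 = 38809 ≡ 353
H^64 ≡ 353^2 = 124609 ≡ 64
H^128 ≡ 64^2 = 4096 ≡ 163
H^256 ≡ 163^2 = 26569 ≡ 349
299 = 256 + 32 + 8 + 2 + 1, so H^299 ≡ 349·353·144·239·164 ≡ 331 (mod 437)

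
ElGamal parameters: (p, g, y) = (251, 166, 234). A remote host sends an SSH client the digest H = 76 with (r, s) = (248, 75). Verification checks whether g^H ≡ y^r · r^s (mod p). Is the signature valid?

Left side g^H mod p:
166^2 = 27556 ≡ 197
166^4 ≡ 197^2 = 38809 ≡ 155
166^8 ≡ 155^2 = 24025 ≡ 180
166^16 ≡ 180^2 = 32400 ≡ 21
166^32 ≡ 21^2 = 441 ≡ 190
166^64 ≡ 190^2 = 36100 ≡ 207
76 = 64 + 8 + 4, so 166^76 ≡ 207·180·155 ≡ 41 (mod 251)
Right side y^r · r^s mod p:
234^2 = 54756 ≡ 38
234^4 ≡ 38^2 = 1444 ≡ 189
234^8 ≡ 189^2 = 35721 ≡ 79
234^16 ≡ 79^2 = 6241 ≡ 217
234^32 ≡ 217^2 = 47089 ≡ 152
234^64 ≡ 152^2 = 23104 ≡ 12
234^128 ≡ 12^2 = 144
248 = 128 + 64 + 32 + 16 + 8, so 234^248 ≡ 144·12·152·217·79 ≡ 218 (mod 251)
248^2 = 61504 ≡ 9
248^4 ≡ 9^2 = 81
248^8 ≡ 81^2 = 6561 ≡ 35
248^16 ≡ 35^2 = 1225 ≡ 221
248^32 ≡ 221^2 = 48841 ≡ 147
248^64 ≡ 147^2 = 21609 ≡ 23
75 = 64 + 8 + 2 + 1, so 248^75 ≡ 23·35·9·248 ≡ 102 (mod 251)
218·102 = 22236 ≡ 148 (mod 251)
41 ≠ 148, so verification fails.

invalid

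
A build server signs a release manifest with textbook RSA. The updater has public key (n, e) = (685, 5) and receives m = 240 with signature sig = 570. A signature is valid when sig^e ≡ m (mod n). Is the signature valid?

sig^2 ≡ 570^2 = 324900 ≡ 210
sig^4 ≡ 210^2 = 44100 ≡ 260
5 = 4 + 1, so sig^5 ≡ 260·570 ≡ 240 (mod 685)
sig^5 mod 685 = 240 matches m.

valid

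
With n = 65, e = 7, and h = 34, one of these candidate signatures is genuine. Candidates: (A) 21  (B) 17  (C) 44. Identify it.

C

Candidate A: 21^7 mod 65 = 31
Candidate B: 17^7 mod 65 = 43
Candidate C: 44^7 mod 65 = 34
  → matches h = 34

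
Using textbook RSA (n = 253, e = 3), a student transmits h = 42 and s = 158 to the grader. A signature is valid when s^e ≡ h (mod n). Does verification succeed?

s^2 ≡ 158^2 = 24964 ≡ 170
3 = 2 + 1, so s^3 ≡ 170·158 ≡ 42 (mod 253)
s^3 mod 253 = 42 matches h.

passes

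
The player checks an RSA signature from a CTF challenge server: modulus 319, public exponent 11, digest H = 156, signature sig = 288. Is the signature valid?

valid

sig^2 ≡ 288^2 = 82944 ≡ 4
sig^4 ≡ 4^2 = 16
sig^8 ≡ 16^2 = 256
11 = 8 + 2 + 1, so sig^11 ≡ 256·4·288 ≡ 156 (mod 319)
Since 156 equals the digest 156, verification succeeds.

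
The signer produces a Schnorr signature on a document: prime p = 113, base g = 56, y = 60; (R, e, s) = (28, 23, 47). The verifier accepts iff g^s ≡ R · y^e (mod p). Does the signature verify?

g^s mod p:
56^2 = 3136 ≡ 85
56^4 ≡ 85^2 = 7225 ≡ 106
56^8 ≡ 106^2 = 11236 ≡ 49
56^16 ≡ 49^2 = 2401 ≡ 28
56^32 ≡ 28^2 = 784 ≡ 106
47 = 32 + 8 + 4 + 2 + 1, so 56^47 ≡ 106·49·106·85·56 ≡ 53 (mod 113)
R · y^e mod p:
60^2 = 3600 ≡ 97
60^4 ≡ 97^2 = 9409 ≡ 30
60^8 ≡ 30^2 = 900 ≡ 109
60^16 ≡ 109^2 = 11881 ≡ 16
23 = 16 + 4 + 2 + 1, so 60^23 ≡ 16·30·97·60 ≡ 14 (mod 113)
28·14 = 392 ≡ 53 (mod 113)
53 ≡ 53 (mod 113); signature holds.

verifies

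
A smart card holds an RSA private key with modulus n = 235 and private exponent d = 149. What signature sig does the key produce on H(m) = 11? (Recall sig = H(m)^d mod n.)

86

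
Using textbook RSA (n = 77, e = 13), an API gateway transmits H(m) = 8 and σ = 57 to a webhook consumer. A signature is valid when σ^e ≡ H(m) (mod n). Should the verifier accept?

accept

σ^2 ≡ 57^2 = 3249 ≡ 15
σ^4 ≡ 15^2 = 225 ≡ 71
σ^8 ≡ 71^2 = 5041 ≡ 36
13 = 8 + 4 + 1, so σ^13 ≡ 36·71·57 ≡ 8 (mod 77)
σ^13 mod 77 = 8 matches H(m).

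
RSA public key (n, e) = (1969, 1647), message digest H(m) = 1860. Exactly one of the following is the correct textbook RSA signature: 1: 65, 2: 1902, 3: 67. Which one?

Candidate 1: Squares mod 1969: 65^1≡65, 65^2≡287, 65^4≡1640, 65^8≡1915, 65^16≡947, 65^32≡914, 65^64≡540, 65^128≡188, 65^256≡1871, 65^512≡1728, 65^1024≡980; 1647 = 1024 + 512 + 64 + 32 + 8 + 4 + 2 + 1, so 65^1647 ≡ 980·1728·540·914·1915·1640·287·65 ≡ 1517 (mod 1969)
Candidate 2: Squares mod 1969: 1902^1≡1902, 1902^2≡551, 1902^4≡375, 1902^8≡826, 1902^16≡1002, 1902^32≡1783, 1902^64≡1123, 1902^128≡969, 1902^256≡1717, 1902^512≡496, 1902^1024≡1860; 1647 = 1024 + 512 + 64 + 32 + 8 + 4 + 2 + 1, so 1902^1647 ≡ 1860·496·1123·1783·826·375·551·1902 ≡ 109 (mod 1969)
Candidate 3: Squares mod 1969: 67^1≡67, 67^2≡551, 67^4≡375, 67^8≡826, 67^16≡1002, 67^32≡1783, 67^64≡1123, 67^128≡969, 67^256≡1717, 67^512≡496, 67^1024≡1860; 1647 = 1024 + 512 + 64 + 32 + 8 + 4 + 2 + 1, so 67^1647 ≡ 1860·496·1123·1783·826·375·551·67 ≡ 1860 (mod 1969)
  → matches H(m) = 1860

3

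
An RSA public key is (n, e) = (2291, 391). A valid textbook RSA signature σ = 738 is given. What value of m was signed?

σ^2 ≡ 738^2 = 544644 ≡ 1677
σ^4 ≡ 1677^2 = 2812329 ≡ 1272
σ^8 ≡ 1272^2 = 1617984 ≡ 538
σ^16 ≡ 538^2 = 289444 ≡ 778
σ^32 ≡ 778^2 = 605284 ≡ 460
σ^64 ≡ 460^2 = 211600 ≡ 828
σ^128 ≡ 828^2 = 685584 ≡ 575
σ^256 ≡ 575^2 = 330625 ≡ 721
391 = 256 + 128 + 4 + 2 + 1, so σ^391 ≡ 721·575·1272·1677·738 ≡ 1923 (mod 2291)

1923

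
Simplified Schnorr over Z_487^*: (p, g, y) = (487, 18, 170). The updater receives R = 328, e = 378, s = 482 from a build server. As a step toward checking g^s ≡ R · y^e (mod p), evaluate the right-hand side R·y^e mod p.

170^378 mod 487 = 232
R · y^e ≡ 328·232 = 76096 ≡ 124 (mod 487)

124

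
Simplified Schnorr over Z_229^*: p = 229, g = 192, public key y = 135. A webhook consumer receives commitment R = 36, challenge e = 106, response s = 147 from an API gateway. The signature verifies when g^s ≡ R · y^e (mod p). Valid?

no

g^s mod p:
192^147 mod 229 = 15
R · y^e mod p:
135^106 mod 229 = 94
36·94 = 3384 ≡ 178 (mod 229)
15 ≠ 178; the check fails.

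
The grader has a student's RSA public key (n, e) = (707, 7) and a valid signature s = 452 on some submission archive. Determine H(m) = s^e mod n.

Squares mod 707: s^1≡452, s^2≡688, s^4≡361
7 = 4 + 2 + 1, so s^7 ≡ 361·688·452 ≡ 634 (mod 707)

634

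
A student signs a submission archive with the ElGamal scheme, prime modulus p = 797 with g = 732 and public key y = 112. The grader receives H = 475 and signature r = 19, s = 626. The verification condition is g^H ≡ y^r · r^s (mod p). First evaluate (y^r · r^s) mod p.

112^2 = 12544 ≡ 589
112^4 ≡ 589^2 = 346921 ≡ 226
112^8 ≡ 226^2 = 51076 ≡ 68
112^16 ≡ 68^2 = 4624 ≡ 639
19 = 16 + 2 + 1, so 112^19 ≡ 639·589·112 ≡ 222 (mod 797)
19^2 = 361
19^4 ≡ 361^2 = 130321 ≡ 410
19^8 ≡ 410^2 = 168100 ≡ 730
19^16 ≡ 730^2 = 532900 ≡ 504
19^32 ≡ 504^2 = 254016 ≡ 570
19^64 ≡ 570^2 = 324900 ≡ 521
19^128 ≡ 521^2 = 271441 ≡ 461
19^256 ≡ 461^2 = 212521 ≡ 519
19^512 ≡ 519^2 = 269361 ≡ 772
626 = 512 + 64 + 32 + 16 + 2, so 19^626 ≡ 772·521·570·504·361 ≡ 172 (mod 797)
y^r · r^s ≡ 222·172 = 38184 ≡ 725 (mod 797)

725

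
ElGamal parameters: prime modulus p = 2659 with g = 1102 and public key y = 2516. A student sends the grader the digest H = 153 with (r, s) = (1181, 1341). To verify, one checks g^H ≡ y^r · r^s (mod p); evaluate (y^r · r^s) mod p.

2516^1181 mod 2659 = 2314
1181^1341 mod 2659 = 1036
y^r · r^s ≡ 2314·1036 = 2397304 ≡ 1545 (mod 2659)

1545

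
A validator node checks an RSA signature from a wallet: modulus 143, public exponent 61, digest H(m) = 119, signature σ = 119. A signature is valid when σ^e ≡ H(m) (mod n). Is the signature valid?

valid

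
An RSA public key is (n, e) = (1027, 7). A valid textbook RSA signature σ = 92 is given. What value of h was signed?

σ^2 ≡ 92^2 = 8464 ≡ 248
σ^4 ≡ 248^2 = 61504 ≡ 911
7 = 4 + 2 + 1, so σ^7 ≡ 911·248·92 ≡ 950 (mod 1027)

950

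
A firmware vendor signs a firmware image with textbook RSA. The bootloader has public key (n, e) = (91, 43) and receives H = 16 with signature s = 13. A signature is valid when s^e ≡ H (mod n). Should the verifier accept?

reject

s^2 ≡ 13^2 = 169 ≡ 78
s^4 ≡ 78^2 = 6084 ≡ 78
s^8 ≡ 78^2 = 6084 ≡ 78
s^16 ≡ 78^2 = 6084 ≡ 78
s^32 ≡ 78^2 = 6084 ≡ 78
43 = 32 + 8 + 2 + 1, so s^43 ≡ 78·78·78·13 ≡ 13 (mod 91)
s^43 mod 91 = 13, but H = 16.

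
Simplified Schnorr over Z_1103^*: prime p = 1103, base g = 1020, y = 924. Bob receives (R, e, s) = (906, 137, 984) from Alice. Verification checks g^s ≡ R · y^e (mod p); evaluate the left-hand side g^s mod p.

222

1020^2 = 1040400 ≡ 271
1020^4 ≡ 271^2 = 73441 ≡ 643
1020^8 ≡ 643^2 = 413449 ≡ 927
1020^16 ≡ 927^2 = 859329 ≡ 92
1020^32 ≡ 92^2 = 8464 ≡ 743
1020^64 ≡ 743^2 = 552049 ≡ 549
1020^128 ≡ 549^2 = 301401 ≡ 282
1020^256 ≡ 282^2 = 79524 ≡ 108
1020^512 ≡ 108^2 = 11664 ≡ 634
984 = 512 + 256 + 128 + 64 + 16 + 8, so 1020^984 ≡ 634·108·282·549·92·927 ≡ 222 (mod 1103)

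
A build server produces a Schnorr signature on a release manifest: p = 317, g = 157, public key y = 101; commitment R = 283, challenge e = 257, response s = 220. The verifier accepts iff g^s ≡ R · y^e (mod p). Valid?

g^s mod p:
157^220 mod 317 = 310
R · y^e mod p:
101^257 mod 317 = 165
283·165 = 46695 ≡ 96 (mod 317)
310 ≠ 96; the check fails.

no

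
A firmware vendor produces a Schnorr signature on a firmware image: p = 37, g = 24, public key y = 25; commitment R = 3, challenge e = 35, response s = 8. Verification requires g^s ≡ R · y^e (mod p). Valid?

yes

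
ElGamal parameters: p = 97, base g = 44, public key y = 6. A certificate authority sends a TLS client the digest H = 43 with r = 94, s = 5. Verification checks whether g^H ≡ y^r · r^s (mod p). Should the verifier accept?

accept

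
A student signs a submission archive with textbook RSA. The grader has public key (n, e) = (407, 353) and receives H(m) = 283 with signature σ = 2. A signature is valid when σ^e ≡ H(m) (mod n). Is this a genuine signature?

genuine

σ^2 ≡ 2^2 = 4
σ^4 ≡ 4^2 = 16
σ^8 ≡ 16^2 = 256
σ^16 ≡ 256^2 = 65536 ≡ 9
σ^32 ≡ 9^2 = 81
σ^64 ≡ 81^2 = 6561 ≡ 49
σ^128 ≡ 49^2 = 2401 ≡ 366
σ^256 ≡ 366^2 = 133956 ≡ 53
353 = 256 + 64 + 32 + 1, so σ^353 ≡ 53·49·81·2 ≡ 283 (mod 407)
283 = H(m), so the signature checks out.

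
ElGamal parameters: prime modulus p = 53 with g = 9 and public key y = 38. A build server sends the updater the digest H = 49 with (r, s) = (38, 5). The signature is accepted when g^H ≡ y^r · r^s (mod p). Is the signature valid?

Left side g^H mod p:
9^49 mod 53 = 4
Right side y^r · r^s mod p:
38^38 mod 53 = 46
38^5 mod 53 = 9
46·9 = 414 ≡ 43 (mod 53)
4 ≠ 43, so verification fails.

invalid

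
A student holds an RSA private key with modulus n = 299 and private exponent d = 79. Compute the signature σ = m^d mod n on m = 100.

m^2 ≡ 100^2 = 10000 ≡ 133
m^4 ≡ 133^2 = 17689 ≡ 48
m^8 ≡ 48^2 = 2304 ≡ 211
m^16 ≡ 211^2 = 44521 ≡ 269
m^32 ≡ 269^2 = 72361 ≡ 3
m^64 ≡ 3^2 = 9
79 = 64 + 8 + 4 + 2 + 1, so m^79 ≡ 9·211·48·133·100 ≡ 87 (mod 299)

87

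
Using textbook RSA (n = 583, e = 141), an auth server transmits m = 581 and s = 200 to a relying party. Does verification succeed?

fails

s^2 ≡ 200^2 = 40000 ≡ 356
s^4 ≡ 356^2 = 126736 ≡ 225
s^8 ≡ 225^2 = 50625 ≡ 487
s^16 ≡ 487^2 = 237169 ≡ 471
s^32 ≡ 471^2 = 221841 ≡ 301
s^64 ≡ 301^2 = 90601 ≡ 236
s^128 ≡ 236^2 = 55696 ≡ 311
141 = 128 + 8 + 4 + 1, so s^141 ≡ 311·487·225·200 ≡ 2 (mod 583)
The recovered value 2 does not match the digest 581.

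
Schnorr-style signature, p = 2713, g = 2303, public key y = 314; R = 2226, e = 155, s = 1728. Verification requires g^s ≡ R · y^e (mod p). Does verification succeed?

g^s mod p:
2303^2 = 5303809 ≡ 2607
2303^4 ≡ 2607^2 = 6796449 ≡ 384
2303^8 ≡ 384^2 = 147456 ≡ 954
2303^16 ≡ 954^2 = 910116 ≡ 1261
2303^32 ≡ 1261^2 = 1590121 ≡ 303
2303^64 ≡ 303^2 = 91809 ≡ 2280
2303^128 ≡ 2280^2 = 5198400 ≡ 292
2303^256 ≡ 292^2 = 85264 ≡ 1161
2303^512 ≡ 1161^2 = 1347921 ≡ 2273
2303^1024 ≡ 2273^2 = 5166529 ≡ 977
1728 = 1024 + 512 + 128 + 64, so 2303^1728 ≡ 977·2273·292·2280 ≡ 568 (mod 2713)
R · y^e mod p:
314^2 = 98596 ≡ 928
314^4 ≡ 928^2 = 861184 ≡ 1163
314^8 ≡ 1163^2 = 1352569 ≡ 1495
314^16 ≡ 1495^2 = 2235025 ≡ 2226
314^32 ≡ 2226^2 = 4955076 ≡ 1138
314^64 ≡ 1138^2 = 1295044 ≡ 943
314^128 ≡ 943^2 = 889249 ≡ 2098
155 = 128 + 16 + 8 + 2 + 1, so 314^155 ≡ 2098·2226·1495·928·314 ≡ 1608 (mod 2713)
2226·1608 = 3579408 ≡ 961 (mod 2713)
568 ≠ 961; the check fails.

fails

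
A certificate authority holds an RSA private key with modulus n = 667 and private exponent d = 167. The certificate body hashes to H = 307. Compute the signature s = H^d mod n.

H^2 ≡ 307^2 = 94249 ≡ 202
H^4 ≡ 202^2 = 40804 ≡ 117
H^8 ≡ 117^2 = 13689 ≡ 349
H^16 ≡ 349^2 = 121801 ≡ 407
H^32 ≡ 407^2 = 165649 ≡ 233
H^64 ≡ 233^2 = 54289 ≡ 262
H^128 ≡ 262^2 = 68644 ≡ 610
167 = 128 + 32 + 4 + 2 + 1, so H^167 ≡ 610·233·117·202·307 ≡ 41 (mod 667)

41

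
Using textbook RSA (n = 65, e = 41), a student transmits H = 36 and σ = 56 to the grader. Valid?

yes

σ^2 ≡ 56^2 = 3136 ≡ 16
σ^4 ≡ 16^2 = 256 ≡ 61
σ^8 ≡ 61^2 = 3721 ≡ 16
σ^16 ≡ 16^2 = 256 ≡ 61
σ^32 ≡ 61^2 = 3721 ≡ 16
41 = 32 + 8 + 1, so σ^41 ≡ 16·16·56 ≡ 36 (mod 65)
Since 36 equals the digest 36, verification succeeds.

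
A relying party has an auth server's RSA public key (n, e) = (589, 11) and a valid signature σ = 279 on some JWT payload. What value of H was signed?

496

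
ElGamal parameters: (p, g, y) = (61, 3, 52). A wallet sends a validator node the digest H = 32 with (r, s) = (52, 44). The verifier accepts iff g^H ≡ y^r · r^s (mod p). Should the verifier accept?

Left side g^H mod p:
3^2 = 9
3^4 ≡ 9^2 = 81 ≡ 20
3^8 ≡ 20^2 = 400 ≡ 34
3^16 ≡ 34^2 = 1156 ≡ 58
3^32 ≡ 58^2 = 3364 ≡ 9
Right side y^r · r^s mod p:
52^2 = 2704 ≡ 20
52^4 ≡ 20^2 = 400 ≡ 34
52^8 ≡ 34^2 = 1156 ≡ 58
52^16 ≡ 58^2 = 3364 ≡ 9
52^32 ≡ 9^2 = 81 ≡ 20
52 = 32 + 16 + 4, so 52^52 ≡ 20·9·34 ≡ 20 (mod 61)
52^2 = 2704 ≡ 20
52^4 ≡ 20^2 = 400 ≡ 34
52^8 ≡ 34^2 = 1156 ≡ 58
52^16 ≡ 58^2 = 3364 ≡ 9
52^32 ≡ 9^2 = 81 ≡ 20
44 = 32 + 8 + 4, so 52^44 ≡ 20·58·34 ≡ 34 (mod 61)
20·34 = 680 ≡ 9 (mod 61)
9 ≡ 9 (mod 61), so the signature is genuine.

accept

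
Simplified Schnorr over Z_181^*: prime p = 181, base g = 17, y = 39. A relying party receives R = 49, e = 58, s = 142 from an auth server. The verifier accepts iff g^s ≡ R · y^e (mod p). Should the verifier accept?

accept

g^s mod p:
Squares mod 181: 17^1≡17, 17^2≡108, 17^4≡80, 17^8≡65, 17^16≡62, 17^32≡43, 17^64≡39, 17^128≡73
142 = 128 + 8 + 4 + 2, so 17^142 ≡ 73·65·80·108 ≡ 119 (mod 181)
R · y^e mod p:
Squares mod 181: 39^1≡39, 39^2≡73, 39^4≡80, 39^8≡65, 39^16≡62, 39^32≡43
58 = 32 + 16 + 8 + 2, so 39^58 ≡ 43·62·65·73 ≡ 80 (mod 181)
49·80 = 3920 ≡ 119 (mod 181)
119 ≡ 119 (mod 181); signature holds.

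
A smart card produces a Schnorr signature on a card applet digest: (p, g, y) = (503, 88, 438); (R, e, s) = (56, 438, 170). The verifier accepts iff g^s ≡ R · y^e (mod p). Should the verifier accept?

g^s mod p:
88^2 = 7744 ≡ 199
88^4 ≡ 199^2 = 39601 ≡ 367
88^8 ≡ 367^2 = 134689 ≡ 388
88^16 ≡ 388^2 = 150544 ≡ 147
88^32 ≡ 147^2 = 21609 ≡ 483
88^64 ≡ 483^2 = 233289 ≡ 400
88^128 ≡ 400^2 = 160000 ≡ 46
170 = 128 + 32 + 8 + 2, so 88^170 ≡ 46·483·388·199 ≡ 129 (mod 503)
R · y^e mod p:
438^2 = 191844 ≡ 201
438^4 ≡ 201^2 = 40401 ≡ 161
438^8 ≡ 161^2 = 25921 ≡ 268
438^16 ≡ 268^2 = 71824 ≡ 398
438^32 ≡ 398^2 = 158404 ≡ 462
438^64 ≡ 462^2 = 213444 ≡ 172
438^128 ≡ 172^2 = 29584 ≡ 410
438^256 ≡ 410^2 = 168100 ≡ 98
438 = 256 + 128 + 32 + 16 + 4 + 2, so 438^438 ≡ 98·410·462·398·161·201 ≡ 155 (mod 503)
56·155 = 8680 ≡ 129 (mod 503)
129 ≡ 129 (mod 503); signature holds.

accept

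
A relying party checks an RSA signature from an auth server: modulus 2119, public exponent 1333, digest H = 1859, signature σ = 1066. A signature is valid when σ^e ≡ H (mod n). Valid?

σ^2 ≡ 1066^2 = 1136356 ≡ 572
σ^4 ≡ 572^2 = 327184 ≡ 858
σ^8 ≡ 858^2 = 736164 ≡ 871
σ^16 ≡ 871^2 = 758641 ≡ 39
σ^32 ≡ 39^2 = 1521
σ^64 ≡ 1521^2 = 2313441 ≡ 1612
σ^128 ≡ 1612^2 = 2598544 ≡ 650
σ^256 ≡ 650^2 = 422500 ≡ 819
σ^512 ≡ 819^2 = 670761 ≡ 1157
σ^1024 ≡ 1157^2 = 1338649 ≡ 1560
1333 = 1024 + 256 + 32 + 16 + 4 + 1, so σ^1333 ≡ 1560·819·1521·39·858·1066 ≡ 260 (mod 2119)
The recovered value 260 does not match the digest 1859.

no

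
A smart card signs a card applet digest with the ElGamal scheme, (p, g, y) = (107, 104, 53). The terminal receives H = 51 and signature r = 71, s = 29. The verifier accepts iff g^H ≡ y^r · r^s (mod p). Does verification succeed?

passes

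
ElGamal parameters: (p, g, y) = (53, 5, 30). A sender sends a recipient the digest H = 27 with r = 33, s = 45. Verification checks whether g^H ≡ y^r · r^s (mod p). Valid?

Left side g^H mod p:
5^27 mod 53 = 48
Right side y^r · r^s mod p:
30^33 mod 53 = 30
33^45 mod 53 = 5
30·5 = 150 ≡ 44 (mod 53)
48 ≠ 44, so verification fails.

no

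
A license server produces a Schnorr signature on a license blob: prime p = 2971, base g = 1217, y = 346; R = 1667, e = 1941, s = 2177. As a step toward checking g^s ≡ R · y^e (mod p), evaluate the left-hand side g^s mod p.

416

Squares mod 2971: 1217^1≡1217, 1217^2≡1531, 1217^4≡2813, 1217^8≡1196, 1217^16≡1365, 1217^32≡408, 1217^64≡88, 1217^128≡1802, 1217^256≡2872, 1217^512≡888, 1217^1024≡1229, 1217^2048≡1173
2177 = 2048 + 128 + 1, so 1217^2177 ≡ 1173·1802·1217 ≡ 416 (mod 2971)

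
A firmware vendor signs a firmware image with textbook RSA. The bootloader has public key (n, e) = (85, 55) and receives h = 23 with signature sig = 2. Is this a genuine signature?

forged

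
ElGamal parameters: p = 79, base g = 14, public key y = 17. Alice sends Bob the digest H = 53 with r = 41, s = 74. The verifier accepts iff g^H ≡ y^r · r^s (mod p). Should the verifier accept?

reject

Left side g^H mod p:
14^2 = 196 ≡ 38
14^4 ≡ 38^2 = 1444 ≡ 22
14^8 ≡ 22^2 = 484 ≡ 10
14^16 ≡ 10^2 = 100 ≡ 21
14^32 ≡ 21^2 = 441 ≡ 46
53 = 32 + 16 + 4 + 1, so 14^53 ≡ 46·21·22·14 ≡ 14 (mod 79)
Right side y^r · r^s mod p:
17^2 = 289 ≡ 52
17^4 ≡ 52^2 = 2704 ≡ 18
17^8 ≡ 18^2 = 324 ≡ 8
17^16 ≡ 8^2 = 64
17^32 ≡ 64^2 = 4096 ≡ 67
41 = 32 + 8 + 1, so 17^41 ≡ 67·8·17 ≡ 27 (mod 79)
41^2 = 1681 ≡ 22
41^4 ≡ 22^2 = 484 ≡ 10
41^8 ≡ 10^2 = 100 ≡ 21
41^16 ≡ 21^2 = 441 ≡ 46
41^32 ≡ 46^2 = 2116 ≡ 62
41^64 ≡ 62^2 = 3844 ≡ 52
74 = 64 + 8 + 2, so 41^74 ≡ 52·21·22 ≡ 8 (mod 79)
27·8 = 216 ≡ 58 (mod 79)
14 ≠ 58, so verification fails.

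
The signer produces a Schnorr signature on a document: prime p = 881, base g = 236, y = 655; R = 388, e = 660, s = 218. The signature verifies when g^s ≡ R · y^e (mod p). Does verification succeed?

passes

g^s mod p:
236^218 mod 881 = 495
R · y^e mod p:
655^660 mod 881 = 494
388·494 = 191672 ≡ 495 (mod 881)
495 ≡ 495 (mod 881); signature holds.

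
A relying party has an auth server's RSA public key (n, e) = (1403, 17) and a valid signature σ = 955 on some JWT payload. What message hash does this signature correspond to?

32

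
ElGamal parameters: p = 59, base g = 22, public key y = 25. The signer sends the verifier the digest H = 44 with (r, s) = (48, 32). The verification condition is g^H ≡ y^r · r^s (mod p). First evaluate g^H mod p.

Squares mod 59: 22^1≡22, 22^2≡12, 22^4≡26, 22^8≡27, 22^16≡21, 22^32≡28
44 = 32 + 8 + 4, so 22^44 ≡ 28·27·26 ≡ 9 (mod 59)

9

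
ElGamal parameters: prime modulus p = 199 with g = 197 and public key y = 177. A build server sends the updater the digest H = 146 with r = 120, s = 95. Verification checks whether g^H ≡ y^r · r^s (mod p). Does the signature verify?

Left side g^H mod p:
197^2 = 38809 ≡ 4
197^4 ≡ 4^2 = 16
197^8 ≡ 16^2 = 256 ≡ 57
197^16 ≡ 57^2 = 3249 ≡ 65
197^32 ≡ 65^2 = 4225 ≡ 46
197^64 ≡ 46^2 = 2116 ≡ 126
197^128 ≡ 126^2 = 15876 ≡ 155
146 = 128 + 16 + 2, so 197^146 ≡ 155·65·4 ≡ 102 (mod 199)
Right side y^r · r^s mod p:
177^2 = 31329 ≡ 86
177^4 ≡ 86^2 = 7396 ≡ 33
177^8 ≡ 33^2 = 1089 ≡ 94
177^16 ≡ 94^2 = 8836 ≡ 80
177^32 ≡ 80^2 = 6400 ≡ 32
177^64 ≡ 32^2 = 1024 ≡ 29
120 = 64 + 32 + 16 + 8, so 177^120 ≡ 29·32·80·94 ≡ 28 (mod 199)
120^2 = 14400 ≡ 72
120^4 ≡ 72^2 = 5184 ≡ 10
120^8 ≡ 10^2 = 100
120^16 ≡ 100^2 = 10000 ≡ 50
120^32 ≡ 50^2 = 2500 ≡ 112
120^64 ≡ 112^2 = 12544 ≡ 7
95 = 64 + 16 + 8 + 4 + 2 + 1, so 120^95 ≡ 7·50·100·10·72·120 ≡ 179 (mod 199)
28·179 = 5012 ≡ 37 (mod 199)
102 ≠ 37, so verification fails.

does not verify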